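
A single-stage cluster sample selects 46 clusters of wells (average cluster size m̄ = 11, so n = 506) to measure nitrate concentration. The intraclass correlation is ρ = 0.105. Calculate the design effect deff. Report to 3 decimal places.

deff = 1 + (11 − 1)·0.105 = 1 + 1.05 = 2.05.

2.050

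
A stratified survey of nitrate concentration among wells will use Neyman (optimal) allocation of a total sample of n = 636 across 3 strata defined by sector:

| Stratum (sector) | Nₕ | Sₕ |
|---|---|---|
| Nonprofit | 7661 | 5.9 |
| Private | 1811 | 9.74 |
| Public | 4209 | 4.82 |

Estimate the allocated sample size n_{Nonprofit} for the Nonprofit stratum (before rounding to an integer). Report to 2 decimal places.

345.82

Neyman allocation: nₕ = n·NₕSₕ / Σⱼ NⱼSⱼ.
Σ NⱼSⱼ = 7661·5.9 + 1811·9.74 + 4209·4.82 = 83126.42.
n_{Nonprofit} = 636·7661·5.9 / 83126.42 = 345.82.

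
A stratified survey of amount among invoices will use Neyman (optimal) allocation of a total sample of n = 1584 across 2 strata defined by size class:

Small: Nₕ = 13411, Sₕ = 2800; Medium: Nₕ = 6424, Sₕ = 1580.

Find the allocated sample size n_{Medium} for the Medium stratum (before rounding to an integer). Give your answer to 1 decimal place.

337.0

Neyman allocation: nₕ = n·NₕSₕ / Σⱼ NⱼSⱼ.
Σ NⱼSⱼ = 13411·2800 + 6424·1580 = 4.770072 × 10^7.
n_{Medium} = 1584·6424·1580 / (4.770072 × 10^7) = 337.0.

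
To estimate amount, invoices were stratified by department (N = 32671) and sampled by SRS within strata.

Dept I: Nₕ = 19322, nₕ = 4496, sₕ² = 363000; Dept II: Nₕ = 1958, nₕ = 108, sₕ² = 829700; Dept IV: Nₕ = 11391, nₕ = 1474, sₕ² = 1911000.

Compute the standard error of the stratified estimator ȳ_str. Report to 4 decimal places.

Var(ȳ_str) = Σₕ Wₕ²(1 − fₕ)sₕ²/nₕ with Wₕ = Nₕ/N, N = 32671.
Dept I: Wₕ = 0.59141134; term = 0.59141134²·(1 − 0.23268813)·363000/4496 = 21.668634.
Dept II: Wₕ = 0.05993083; term = 0.05993083²·(1 − 0.05515832)·829700/108 = 26.070952.
Dept IV: Wₕ = 0.34865783; term = 0.34865783²·(1 − 0.12940040)·1911000/1474 = 137.20834.
Sum = 184.94793.
SE = √(184.94793) = 13.5996.

13.5996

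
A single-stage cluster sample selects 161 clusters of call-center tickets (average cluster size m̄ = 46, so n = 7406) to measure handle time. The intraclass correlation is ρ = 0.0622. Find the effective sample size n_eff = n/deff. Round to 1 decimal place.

1949.5

deff = 1 + (46 − 1)·0.0622 = 1 + 2.799 = 3.799.
n_eff = 7406 / 3.799 = 1949.5.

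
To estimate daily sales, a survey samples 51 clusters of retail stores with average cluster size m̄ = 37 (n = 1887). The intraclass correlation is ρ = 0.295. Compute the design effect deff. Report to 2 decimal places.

deff = 1 + (37 − 1)·0.295 = 1 + 10.62 = 11.62.

11.62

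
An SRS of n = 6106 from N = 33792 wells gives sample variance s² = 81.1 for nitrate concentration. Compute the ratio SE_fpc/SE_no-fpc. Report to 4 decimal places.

f = n/N = 6106/33792 = 0.18069366.
SE_no-fpc = √(s²/n) = 0.11524764; SE_fpc = √((1−f)s²/n) = 0.10431702.
Ratio = √(1−f) = 0.90515543.

0.9052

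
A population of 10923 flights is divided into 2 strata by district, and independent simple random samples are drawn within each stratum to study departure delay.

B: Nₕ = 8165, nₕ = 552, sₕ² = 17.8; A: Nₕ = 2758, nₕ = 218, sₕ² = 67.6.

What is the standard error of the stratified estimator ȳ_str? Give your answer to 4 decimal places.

0.1871

Var(ȳ_str) = Σₕ Wₕ²(1 − fₕ)sₕ²/nₕ with Wₕ = Nₕ/N, N = 10923.
B: Wₕ = 0.74750526; term = 0.74750526²·(1 − 0.06760563)·17.8/552 = 0.016799992.
A: Wₕ = 0.25249474; term = 0.25249474²·(1 − 0.07904278)·67.6/218 = 0.018206829.
Sum = 0.035006821.
SE = √(0.035006821) = 0.1871.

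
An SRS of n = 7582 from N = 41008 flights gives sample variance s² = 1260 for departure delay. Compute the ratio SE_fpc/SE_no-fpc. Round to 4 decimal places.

f = n/N = 7582/41008 = 0.18489075.
SE_no-fpc = √(s²/n) = 0.40765557; SE_fpc = √((1−f)s²/n) = 0.36804531.
Ratio = √(1−f) = 0.90283401.

0.9028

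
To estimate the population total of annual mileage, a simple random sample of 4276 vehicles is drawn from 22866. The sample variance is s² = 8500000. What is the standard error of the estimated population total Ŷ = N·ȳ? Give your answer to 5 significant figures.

Var(Ŷ) = N²·Var(ȳ) = N²·(1 − n/N)·s²/n.
f = 4276/22866 = 0.18700254; Var(ȳ) = 0.81299746·8500000/4276 = 1616.1081.
Var(Ŷ) = 22866² · 1616.1081 = 8.4498851 × 10^11.
SE(Ŷ) = √(8.4498851 × 10^11) = 919230.

919230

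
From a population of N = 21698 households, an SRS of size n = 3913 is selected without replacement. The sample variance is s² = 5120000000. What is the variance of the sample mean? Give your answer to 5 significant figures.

Under SRS without replacement, Var(ȳ) = (1 − f)·s²/n with f = n/N = 3913/21698 = 0.18033920.
Var(ȳ) = (1 − 0.18033920)·5120000000/3913 = 0.81966080·1.308459 × 10^6 = 1.0724925 × 10^6.

1.0725 × 10^6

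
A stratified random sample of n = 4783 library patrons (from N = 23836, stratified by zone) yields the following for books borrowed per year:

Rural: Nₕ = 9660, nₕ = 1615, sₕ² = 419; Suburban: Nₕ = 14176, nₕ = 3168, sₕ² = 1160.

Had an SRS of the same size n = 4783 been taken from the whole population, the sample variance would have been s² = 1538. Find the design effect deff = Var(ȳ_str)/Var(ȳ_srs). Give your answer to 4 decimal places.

0.5293

Var(ȳ_str) = Σ Wₕ²(1−fₕ)sₕ²/nₕ with Wₕ = Nₕ/23836:
  Rural: (9660/23836)²·(1−1615/9660)·419/1615 = 0.035487705
  Suburban: (14176/23836)²·(1−3168/14176)·1160/3168 = 0.10056994
  → Var(ȳ_str) = 0.13605765.
Var(ȳ_srs) = (1 − 4783/23836)·1538/4783 = 0.25703126.
deff = 0.13605765 / 0.25703126 = 0.5293.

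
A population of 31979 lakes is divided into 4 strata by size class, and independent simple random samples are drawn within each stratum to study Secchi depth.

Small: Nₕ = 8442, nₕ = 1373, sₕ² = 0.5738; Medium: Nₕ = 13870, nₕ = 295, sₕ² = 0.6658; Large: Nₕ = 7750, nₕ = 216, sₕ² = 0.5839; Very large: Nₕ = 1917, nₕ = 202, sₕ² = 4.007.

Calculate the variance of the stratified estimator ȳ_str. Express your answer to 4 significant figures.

6.580 × 10^-4

Var(ȳ_str) = Σₕ Wₕ²(1 − fₕ)sₕ²/nₕ with Wₕ = Nₕ/N, N = 31979.
Small: Wₕ = 0.26398574; term = 0.26398574²·(1 − 0.16263919)·0.5738/1373 = 2.4387292 × 10^-5.
Medium: Wₕ = 0.43372213; term = 0.43372213²·(1 − 0.02126893)·0.6658/295 = 4.1553568 × 10^-4.
Large: Wₕ = 0.24234654; term = 0.24234654²·(1 − 0.02787097)·0.5839/216 = 1.5434135 × 10^-4.
Very large: Wₕ = 0.05994559; term = 0.05994559²·(1 − 0.10537298)·4.007/202 = 6.377118 × 10^-5.
Sum = 6.580355 × 10^-4.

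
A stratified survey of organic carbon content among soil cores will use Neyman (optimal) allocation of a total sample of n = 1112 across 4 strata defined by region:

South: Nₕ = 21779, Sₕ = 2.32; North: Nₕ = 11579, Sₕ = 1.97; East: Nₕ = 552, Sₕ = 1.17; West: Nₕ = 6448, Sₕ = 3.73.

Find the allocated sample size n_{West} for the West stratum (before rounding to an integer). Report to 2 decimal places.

Neyman allocation: nₕ = n·NₕSₕ / Σⱼ NⱼSⱼ.
Σ NⱼSⱼ = 21779·2.32 + 11579·1.97 + 552·1.17 + 6448·3.73 = 98034.79.
n_{West} = 1112·6448·3.73 / 98034.79 = 272.81.

272.81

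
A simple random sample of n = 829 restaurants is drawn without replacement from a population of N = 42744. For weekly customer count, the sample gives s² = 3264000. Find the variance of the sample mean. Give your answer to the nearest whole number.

Under SRS without replacement, Var(ȳ) = (1 − f)·s²/n with f = n/N = 829/42744 = 0.01939453.
Var(ȳ) = (1 − 0.01939453)·3264000/829 = 0.98060547·3937.2738 = 3860.9122.

3861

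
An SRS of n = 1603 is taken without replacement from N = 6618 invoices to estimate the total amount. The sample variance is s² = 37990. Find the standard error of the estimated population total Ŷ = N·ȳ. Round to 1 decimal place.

28045.7

Var(Ŷ) = N²·Var(ȳ) = N²·(1 − n/N)·s²/n.
f = 1603/6618 = 0.24221819; Var(ȳ) = 0.75778181·37990/1603 = 17.958909.
Var(Ŷ) = 6618² · 17.958909 = 7.8656293 × 10^8.
SE(Ŷ) = √(7.8656293 × 10^8) = 28045.7.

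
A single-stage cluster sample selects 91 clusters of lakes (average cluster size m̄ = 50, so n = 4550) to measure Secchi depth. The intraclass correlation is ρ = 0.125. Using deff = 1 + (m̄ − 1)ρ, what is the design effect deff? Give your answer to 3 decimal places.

7.125

deff = 1 + (50 − 1)·0.125 = 1 + 6.125 = 7.125.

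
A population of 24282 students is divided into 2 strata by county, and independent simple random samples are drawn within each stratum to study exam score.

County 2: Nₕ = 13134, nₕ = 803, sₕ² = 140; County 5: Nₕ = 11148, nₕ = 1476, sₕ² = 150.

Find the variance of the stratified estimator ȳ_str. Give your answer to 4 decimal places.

Var(ȳ_str) = Σₕ Wₕ²(1 − fₕ)sₕ²/nₕ with Wₕ = Nₕ/N, N = 24282.
County 2: Wₕ = 0.54089449; term = 0.54089449²·(1 − 0.06113903)·140/803 = 0.047889344.
County 5: Wₕ = 0.45910551; term = 0.45910551²·(1 − 0.13240043)·150/1476 = 0.01858443.
Sum = 0.066473774.

0.0665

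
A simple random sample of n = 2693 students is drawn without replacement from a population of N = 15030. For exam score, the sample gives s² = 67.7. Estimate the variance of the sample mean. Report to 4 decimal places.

0.0206

Under SRS without replacement, Var(ȳ) = (1 − f)·s²/n with f = n/N = 2693/15030 = 0.17917498.
Var(ȳ) = (1 − 0.17917498)·67.7/2693 = 0.82082502·0.02513925 = 0.020634925.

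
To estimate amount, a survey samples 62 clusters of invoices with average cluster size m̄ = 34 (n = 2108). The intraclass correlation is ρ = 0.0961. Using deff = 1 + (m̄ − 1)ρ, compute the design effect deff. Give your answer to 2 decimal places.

4.17

deff = 1 + (34 − 1)·0.0961 = 1 + 3.1713 = 4.1713.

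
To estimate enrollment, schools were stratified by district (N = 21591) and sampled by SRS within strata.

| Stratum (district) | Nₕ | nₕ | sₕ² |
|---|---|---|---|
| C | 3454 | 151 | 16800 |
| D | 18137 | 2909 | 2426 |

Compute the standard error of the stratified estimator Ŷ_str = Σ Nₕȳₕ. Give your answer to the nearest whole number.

Var(Ŷ_str) = Σₕ Nₕ²(1 − fₕ)sₕ²/nₕ.
C: 3454²·(1 − 151/3454)·16800/151 = 1.269297 × 10^9.
D: 18137²·(1 − 2909/18137)·2426/2909 = 2.3033259 × 10^8.
Sum = 1.4996296 × 10^9.
SE = √(1.4996296 × 10^9) = 38725.

38725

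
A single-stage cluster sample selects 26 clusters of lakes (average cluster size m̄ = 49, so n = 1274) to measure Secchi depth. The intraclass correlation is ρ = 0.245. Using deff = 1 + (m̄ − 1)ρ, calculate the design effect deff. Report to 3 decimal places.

12.760

deff = 1 + (49 − 1)·0.245 = 1 + 11.76 = 12.76.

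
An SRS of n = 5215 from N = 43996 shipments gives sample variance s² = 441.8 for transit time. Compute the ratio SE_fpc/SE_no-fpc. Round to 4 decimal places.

0.9389

f = n/N = 5215/43996 = 0.11853350.
SE_no-fpc = √(s²/n) = 0.29106213; SE_fpc = √((1−f)s²/n) = 0.27326789.
Ratio = √(1−f) = 0.93886447.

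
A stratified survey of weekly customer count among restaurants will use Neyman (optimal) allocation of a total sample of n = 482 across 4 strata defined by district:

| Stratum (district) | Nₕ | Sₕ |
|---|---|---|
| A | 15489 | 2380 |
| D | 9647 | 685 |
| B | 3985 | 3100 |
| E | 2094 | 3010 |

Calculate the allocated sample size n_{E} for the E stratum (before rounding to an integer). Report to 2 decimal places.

Neyman allocation: nₕ = n·NₕSₕ / Σⱼ NⱼSⱼ.
Σ NⱼSⱼ = 15489·2380 + 9647·685 + 3985·3100 + 2094·3010 = 6.2128455 × 10^7.
n_{E} = 482·2094·3010 / (6.2128455 × 10^7) = 48.90.

48.90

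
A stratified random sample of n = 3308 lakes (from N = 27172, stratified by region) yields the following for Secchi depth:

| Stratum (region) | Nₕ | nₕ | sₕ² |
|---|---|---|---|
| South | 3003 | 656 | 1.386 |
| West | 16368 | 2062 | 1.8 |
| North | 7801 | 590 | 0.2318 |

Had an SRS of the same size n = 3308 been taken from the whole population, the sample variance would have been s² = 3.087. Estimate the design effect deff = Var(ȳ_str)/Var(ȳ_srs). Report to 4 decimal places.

Var(ȳ_str) = Σ Wₕ²(1−fₕ)sₕ²/nₕ with Wₕ = Nₕ/27172:
  South: (3003/27172)²·(1−656/3003)·1.386/656 = 2.0169011 × 10^-5
  West: (16368/27172)²·(1−2062/16368)·1.8/2062 = 2.7685634 × 10^-4
  North: (7801/27172)²·(1−590/7801)·0.2318/590 = 2.9933947 × 10^-5
  → Var(ȳ_str) = 3.269593 × 10^-4.
Var(ȳ_srs) = (1 − 3308/27172)·3.087/3308 = 8.1958266 × 10^-4.
deff = (3.269593 × 10^-4) / (8.1958266 × 10^-4) = 0.3989.

0.3989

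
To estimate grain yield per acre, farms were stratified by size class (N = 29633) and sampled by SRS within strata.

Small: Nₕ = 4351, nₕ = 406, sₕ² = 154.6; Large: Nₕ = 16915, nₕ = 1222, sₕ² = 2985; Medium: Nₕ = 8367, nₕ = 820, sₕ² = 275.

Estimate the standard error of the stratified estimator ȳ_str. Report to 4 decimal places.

Var(ȳ_str) = Σₕ Wₕ²(1 − fₕ)sₕ²/nₕ with Wₕ = Nₕ/N, N = 29633.
Small: Wₕ = 0.14682955; term = 0.14682955²·(1 − 0.09331188)·154.6/406 = 0.0074433477.
Large: Wₕ = 0.57081632; term = 0.57081632²·(1 − 0.07224357)·2985/1222 = 0.7384139.
Medium: Wₕ = 0.28235413; term = 0.28235413²·(1 − 0.09800406)·275/820 = 0.024116358.
Sum = 0.76997361.
SE = √(0.76997361) = 0.8775.

0.8775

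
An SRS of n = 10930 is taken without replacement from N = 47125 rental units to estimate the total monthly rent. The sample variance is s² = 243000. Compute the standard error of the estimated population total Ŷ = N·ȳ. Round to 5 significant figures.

194730

Var(Ŷ) = N²·Var(ȳ) = N²·(1 − n/N)·s²/n.
f = 10930/47125 = 0.23193634; Var(ȳ) = 0.76806366·243000/10930 = 17.075889.
Var(Ŷ) = 47125² · 17.075889 = 3.7921547 × 10^10.
SE(Ŷ) = √(3.7921547 × 10^10) = 194730.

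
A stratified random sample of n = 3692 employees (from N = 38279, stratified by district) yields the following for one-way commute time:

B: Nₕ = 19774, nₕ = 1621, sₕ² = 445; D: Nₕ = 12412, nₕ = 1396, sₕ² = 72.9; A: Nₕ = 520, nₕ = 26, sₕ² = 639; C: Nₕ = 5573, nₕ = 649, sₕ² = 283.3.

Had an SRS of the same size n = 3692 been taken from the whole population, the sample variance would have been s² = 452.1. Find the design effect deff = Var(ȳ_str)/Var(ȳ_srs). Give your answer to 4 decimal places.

Var(ȳ_str) = Σ Wₕ²(1−fₕ)sₕ²/nₕ with Wₕ = Nₕ/38279:
  B: (19774/38279)²·(1−1621/19774)·445/1621 = 0.067251003
  D: (12412/38279)²·(1−1396/12412)·72.9/1396 = 0.0048728903
  A: (520/38279)²·(1−26/520)·639/26 = 0.0043086045
  C: (5573/38279)²·(1−649/5573)·283.3/649 = 0.0081750007
  → Var(ȳ_str) = 0.084607499.
Var(ȳ_srs) = (1 − 3692/38279)·452.1/3692 = 0.1106433.
deff = 0.084607499 / 0.1106433 = 0.7647.

0.7647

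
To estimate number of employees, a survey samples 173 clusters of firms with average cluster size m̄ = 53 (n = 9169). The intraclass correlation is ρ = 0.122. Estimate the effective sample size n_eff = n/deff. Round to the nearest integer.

1249

deff = 1 + (53 − 1)·0.122 = 1 + 6.344 = 7.344.
n_eff = 9169 / 7.344 = 1249.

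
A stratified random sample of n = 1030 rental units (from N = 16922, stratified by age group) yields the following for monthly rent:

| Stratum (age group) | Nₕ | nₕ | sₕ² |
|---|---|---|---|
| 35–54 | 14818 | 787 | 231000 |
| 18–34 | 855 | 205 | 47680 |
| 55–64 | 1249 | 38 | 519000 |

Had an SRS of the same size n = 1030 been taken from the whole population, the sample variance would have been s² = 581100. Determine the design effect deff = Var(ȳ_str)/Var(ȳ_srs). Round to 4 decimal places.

0.5392

Var(ȳ_str) = Σ Wₕ²(1−fₕ)sₕ²/nₕ with Wₕ = Nₕ/16922:
  35–54: (14818/16922)²·(1−787/14818)·231000/787 = 213.11405
  18–34: (855/16922)²·(1−205/855)·47680/205 = 0.4513968
  55–64: (1249/16922)²·(1−38/1249)·519000/38 = 72.141798
  → Var(ȳ_str) = 285.70724.
Var(ȳ_srs) = (1 − 1030/16922)·581100/1030 = 529.83484.
deff = 285.70724 / 529.83484 = 0.5392.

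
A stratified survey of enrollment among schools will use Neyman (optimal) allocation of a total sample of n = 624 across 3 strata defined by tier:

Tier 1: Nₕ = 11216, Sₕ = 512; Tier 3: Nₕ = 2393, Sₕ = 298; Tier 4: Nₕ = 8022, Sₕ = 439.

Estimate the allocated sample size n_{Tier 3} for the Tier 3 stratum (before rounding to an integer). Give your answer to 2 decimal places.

Neyman allocation: nₕ = n·NₕSₕ / Σⱼ NⱼSⱼ.
Σ NⱼSⱼ = 11216·512 + 2393·298 + 8022·439 = 9.977364 × 10^6.
n_{Tier 3} = 624·2393·298 / (9.977364 × 10^6) = 44.60.

44.60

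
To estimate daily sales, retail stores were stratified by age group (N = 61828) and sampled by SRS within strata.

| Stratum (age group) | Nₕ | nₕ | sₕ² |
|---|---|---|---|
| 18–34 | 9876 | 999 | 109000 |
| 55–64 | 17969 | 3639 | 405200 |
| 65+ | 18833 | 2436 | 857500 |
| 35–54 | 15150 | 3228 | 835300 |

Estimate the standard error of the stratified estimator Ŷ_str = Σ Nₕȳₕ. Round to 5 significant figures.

Var(Ŷ_str) = Σₕ Nₕ²(1 − fₕ)sₕ²/nₕ.
18–34: 9876²·(1 − 999/9876)·109000/999 = 9.565514 × 10^9.
55–64: 17969²·(1 − 3639/17969)·405200/3639 = 2.8671966 × 10^10.
65+: 18833²·(1 − 2436/18833)·857500/2436 = 1.087028 × 10^11.
35–54: 15150²·(1 − 3228/15150)·835300/3228 = 4.6738063 × 10^10.
Sum = 1.9367834 × 10^11.
SE = √(1.9367834 × 10^11) = 440090.

440090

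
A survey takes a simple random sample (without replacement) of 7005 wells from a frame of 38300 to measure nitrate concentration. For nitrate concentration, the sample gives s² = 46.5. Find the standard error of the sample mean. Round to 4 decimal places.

Under SRS without replacement, Var(ȳ) = (1 − f)·s²/n with f = n/N = 7005/38300 = 0.18289817.
Var(ȳ) = (1 − 0.18289817)·46.5/7005 = 0.81710183·0.0066381156 = 0.0054240164.
SE(ȳ) = √(0.0054240164) = 0.0736.

0.0736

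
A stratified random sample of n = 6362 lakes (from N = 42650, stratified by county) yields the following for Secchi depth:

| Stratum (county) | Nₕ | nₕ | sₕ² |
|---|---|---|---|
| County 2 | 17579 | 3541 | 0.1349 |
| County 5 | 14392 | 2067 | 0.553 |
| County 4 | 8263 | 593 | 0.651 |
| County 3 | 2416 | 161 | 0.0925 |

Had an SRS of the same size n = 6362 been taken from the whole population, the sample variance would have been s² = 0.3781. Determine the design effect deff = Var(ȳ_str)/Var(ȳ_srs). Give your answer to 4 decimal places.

Var(ȳ_str) = Σ Wₕ²(1−fₕ)sₕ²/nₕ with Wₕ = Nₕ/42650:
  County 2: (17579/42650)²·(1−3541/17579)·0.1349/3541 = 5.1682957 × 10^-6
  County 5: (14392/42650)²·(1−2067/14392)·0.553/2067 = 2.6088834 × 10^-5
  County 4: (8263/42650)²·(1−593/8263)·0.651/593 = 3.8249111 × 10^-5
  County 3: (2416/42650)²·(1−161/2416)·0.0925/161 = 1.7207638 × 10^-6
  → Var(ȳ_str) = 7.1227005 × 10^-5.
Var(ȳ_srs) = (1 − 6362/42650)·0.3781/6362 = 5.0565815 × 10^-5.
deff = (7.1227005 × 10^-5) / (5.0565815 × 10^-5) = 1.4086.

1.4086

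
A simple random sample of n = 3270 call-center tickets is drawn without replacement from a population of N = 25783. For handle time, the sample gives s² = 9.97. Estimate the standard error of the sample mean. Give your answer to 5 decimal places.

Under SRS without replacement, Var(ȳ) = (1 − f)·s²/n with f = n/N = 3270/25783 = 0.12682775.
Var(ȳ) = (1 − 0.12682775)·9.97/3270 = 0.87317225·0.0030489297 = 0.0026622408.
SE(ȳ) = √(0.0026622408) = 0.05160.

0.05160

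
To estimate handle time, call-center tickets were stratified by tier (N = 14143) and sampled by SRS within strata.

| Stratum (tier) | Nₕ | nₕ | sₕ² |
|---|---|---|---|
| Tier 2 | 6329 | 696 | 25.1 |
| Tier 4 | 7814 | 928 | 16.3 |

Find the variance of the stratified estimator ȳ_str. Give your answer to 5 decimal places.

0.01115

Var(ȳ_str) = Σₕ Wₕ²(1 − fₕ)sₕ²/nₕ with Wₕ = Nₕ/N, N = 14143.
Tier 2: Wₕ = 0.44750053; term = 0.44750053²·(1 − 0.10996998)·25.1/696 = 0.0064277096.
Tier 4: Wₕ = 0.55249947; term = 0.55249947²·(1 − 0.11876120)·16.3/928 = 0.0047249473.
Sum = 0.011152657.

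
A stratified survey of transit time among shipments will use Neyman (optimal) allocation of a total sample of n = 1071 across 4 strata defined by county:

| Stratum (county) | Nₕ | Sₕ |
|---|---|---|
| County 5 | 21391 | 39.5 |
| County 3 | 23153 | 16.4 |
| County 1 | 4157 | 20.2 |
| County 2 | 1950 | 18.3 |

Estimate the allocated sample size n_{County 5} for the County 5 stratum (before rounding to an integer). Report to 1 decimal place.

673.2

Neyman allocation: nₕ = n·NₕSₕ / Σⱼ NⱼSⱼ.
Σ NⱼSⱼ = 21391·39.5 + 23153·16.4 + 4157·20.2 + 1950·18.3 = 1.3443101 × 10^6.
n_{County 5} = 1071·21391·39.5 / (1.3443101 × 10^6) = 673.2.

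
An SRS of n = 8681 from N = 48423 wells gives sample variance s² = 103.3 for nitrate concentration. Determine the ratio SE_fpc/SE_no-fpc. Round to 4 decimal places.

0.9059

f = n/N = 8681/48423 = 0.17927431.
SE_no-fpc = √(s²/n) = 0.10908506; SE_fpc = √((1−f)s²/n) = 0.098824425.
Ratio = √(1−f) = 0.90593912.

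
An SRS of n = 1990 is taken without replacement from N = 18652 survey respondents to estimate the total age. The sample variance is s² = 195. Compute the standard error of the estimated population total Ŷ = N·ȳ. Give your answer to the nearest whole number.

Var(Ŷ) = N²·Var(ȳ) = N²·(1 − n/N)·s²/n.
f = 1990/18652 = 0.10669097; Var(ȳ) = 0.89330903·195/1990 = 0.087535307.
Var(Ŷ) = 18652² · 0.087535307 = 3.045328 × 10^7.
SE(Ŷ) = √(3.045328 × 10^7) = 5518.

5518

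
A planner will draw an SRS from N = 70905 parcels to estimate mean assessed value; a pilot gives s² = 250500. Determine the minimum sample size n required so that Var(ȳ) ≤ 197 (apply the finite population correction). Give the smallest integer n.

Without fpc, n₀ = s²/D = 250500/197 = 1271.5736.
With fpc, (1 − n/N)·s²/n ≤ D requires n ≥ n₀/(1 + n₀/N) = 1271.5736/(1 + 1271.5736/70905) = 1249.1716.
Rounding up, n = 1250.

1250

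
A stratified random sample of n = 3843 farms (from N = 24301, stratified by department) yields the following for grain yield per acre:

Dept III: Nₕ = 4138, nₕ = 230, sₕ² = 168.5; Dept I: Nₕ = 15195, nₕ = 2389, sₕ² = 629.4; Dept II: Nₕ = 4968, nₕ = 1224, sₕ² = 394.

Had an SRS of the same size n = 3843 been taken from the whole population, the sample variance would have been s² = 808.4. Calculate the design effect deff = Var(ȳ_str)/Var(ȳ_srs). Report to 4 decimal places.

Var(ȳ_str) = Σ Wₕ²(1−fₕ)sₕ²/nₕ with Wₕ = Nₕ/24301:
  Dept III: (4138/24301)²·(1−230/4138)·168.5/230 = 0.02006175
  Dept I: (15195/24301)²·(1−2389/15195)·629.4/2389 = 0.086811348
  Dept II: (4968/24301)²·(1−1224/4968)·394/1224 = 0.010138739
  → Var(ȳ_str) = 0.11701184.
Var(ȳ_srs) = (1 − 3843/24301)·808.4/3843 = 0.17709037.
deff = 0.11701184 / 0.17709037 = 0.6607.

0.6607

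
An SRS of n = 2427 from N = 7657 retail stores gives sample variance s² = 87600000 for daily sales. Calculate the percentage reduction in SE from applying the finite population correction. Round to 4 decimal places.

f = n/N = 2427/7657 = 0.31696487.
SE_no-fpc = √(s²/n) = 189.98406; SE_fpc = √((1−f)s²/n) = 157.01411.
Ratio = √(1−f) = 0.82645939. Reduction = 100·(1 − 0.82645939) = 17.3541%.

17.3541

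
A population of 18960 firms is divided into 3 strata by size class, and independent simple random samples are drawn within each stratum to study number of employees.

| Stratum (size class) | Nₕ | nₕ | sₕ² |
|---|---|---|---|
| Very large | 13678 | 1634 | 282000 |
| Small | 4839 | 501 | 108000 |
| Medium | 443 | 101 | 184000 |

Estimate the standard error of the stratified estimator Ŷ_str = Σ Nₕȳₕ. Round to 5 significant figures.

Var(Ŷ_str) = Σₕ Nₕ²(1 − fₕ)sₕ²/nₕ.
Very large: 13678²·(1 − 1634/13678)·282000/1634 = 2.8430887 × 10^10.
Small: 4839²·(1 − 501/4839)·108000/501 = 4.5251314 × 10^9.
Medium: 443²·(1 − 101/443)·184000/101 = 2.7601093 × 10^8.
Sum = 3.3232029 × 10^10.
SE = √(3.3232029 × 10^10) = 182300.

182300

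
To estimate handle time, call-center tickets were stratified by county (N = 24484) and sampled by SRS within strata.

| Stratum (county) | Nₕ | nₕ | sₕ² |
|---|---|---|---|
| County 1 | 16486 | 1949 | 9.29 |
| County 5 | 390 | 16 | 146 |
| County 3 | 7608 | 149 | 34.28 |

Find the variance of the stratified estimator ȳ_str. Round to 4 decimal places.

Var(ȳ_str) = Σₕ Wₕ²(1 − fₕ)sₕ²/nₕ with Wₕ = Nₕ/N, N = 24484.
County 1: Wₕ = 0.67333769; term = 0.67333769²·(1 − 0.11822152)·9.29/1949 = 0.0019055889.
County 5: Wₕ = 0.01592877; term = 0.01592877²·(1 − 0.04102564)·146/16 = 0.0022202626.
County 3: Wₕ = 0.31073354; term = 0.31073354²·(1 − 0.01958465)·34.28/149 = 0.021779149.
Sum = 0.025905001.

0.0259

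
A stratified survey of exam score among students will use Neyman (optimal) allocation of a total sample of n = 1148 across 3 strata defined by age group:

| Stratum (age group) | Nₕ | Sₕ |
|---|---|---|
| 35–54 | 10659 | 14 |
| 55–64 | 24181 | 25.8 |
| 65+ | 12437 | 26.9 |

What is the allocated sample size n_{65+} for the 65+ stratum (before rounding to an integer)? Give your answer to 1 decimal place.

346.7

Neyman allocation: nₕ = n·NₕSₕ / Σⱼ NⱼSⱼ.
Σ NⱼSⱼ = 10659·14 + 24181·25.8 + 12437·26.9 = 1.1076511 × 10^6.
n_{65+} = 1148·12437·26.9 / (1.1076511 × 10^6) = 346.7.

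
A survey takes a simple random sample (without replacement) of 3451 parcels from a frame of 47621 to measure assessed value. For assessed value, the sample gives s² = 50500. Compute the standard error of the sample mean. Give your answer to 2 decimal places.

3.68

Under SRS without replacement, Var(ȳ) = (1 − f)·s²/n with f = n/N = 3451/47621 = 0.07246803.
Var(ȳ) = (1 − 0.07246803)·50500/3451 = 0.92753197·14.63344 = 13.572983.
SE(ȳ) = √(13.572983) = 3.68.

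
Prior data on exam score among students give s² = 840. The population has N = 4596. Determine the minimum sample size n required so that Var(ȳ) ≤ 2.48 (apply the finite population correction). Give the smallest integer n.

316

Without fpc, n₀ = s²/D = 840/2.48 = 338.7097.
With fpc, (1 − n/N)·s²/n ≤ D requires n ≥ n₀/(1 + n₀/N) = 338.7097/(1 + 338.7097/4596) = 315.4613.
Rounding up, n = 316.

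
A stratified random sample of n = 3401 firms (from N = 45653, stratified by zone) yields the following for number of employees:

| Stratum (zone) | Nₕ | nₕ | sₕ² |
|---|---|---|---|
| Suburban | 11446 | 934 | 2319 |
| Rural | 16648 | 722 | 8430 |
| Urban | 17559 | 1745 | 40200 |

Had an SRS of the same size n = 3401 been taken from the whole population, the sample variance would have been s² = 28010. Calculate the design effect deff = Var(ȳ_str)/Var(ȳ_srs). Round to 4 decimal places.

0.6163

Var(ȳ_str) = Σ Wₕ²(1−fₕ)sₕ²/nₕ with Wₕ = Nₕ/45653:
  Suburban: (11446/45653)²·(1−934/11446)·2319/934 = 0.14333568
  Rural: (16648/45653)²·(1−722/16648)·8430/722 = 1.4853217
  Urban: (17559/45653)²·(1−1745/17559)·40200/1745 = 3.0692587
  → Var(ȳ_str) = 4.6979161.
Var(ȳ_srs) = (1 − 3401/45653)·28010/3401 = 7.6222717.
deff = 4.6979161 / 7.6222717 = 0.6163.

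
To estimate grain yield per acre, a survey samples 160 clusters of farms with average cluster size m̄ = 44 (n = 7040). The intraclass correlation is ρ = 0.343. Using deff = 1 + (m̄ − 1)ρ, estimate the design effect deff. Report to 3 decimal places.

15.749

deff = 1 + (44 − 1)·0.343 = 1 + 14.749 = 15.749.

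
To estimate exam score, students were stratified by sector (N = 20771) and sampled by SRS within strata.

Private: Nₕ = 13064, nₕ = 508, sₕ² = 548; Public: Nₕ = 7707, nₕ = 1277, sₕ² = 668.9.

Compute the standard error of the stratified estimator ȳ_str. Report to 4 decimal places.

Var(ȳ_str) = Σₕ Wₕ²(1 − fₕ)sₕ²/nₕ with Wₕ = Nₕ/N, N = 20771.
Private: Wₕ = 0.62895383; term = 0.62895383²·(1 − 0.03888549)·548/508 = 0.41013753.
Public: Wₕ = 0.37104617; term = 0.37104617²·(1 − 0.16569353)·668.9/1277 = 0.060166094.
Sum = 0.47030362.
SE = √(0.47030362) = 0.6858.

0.6858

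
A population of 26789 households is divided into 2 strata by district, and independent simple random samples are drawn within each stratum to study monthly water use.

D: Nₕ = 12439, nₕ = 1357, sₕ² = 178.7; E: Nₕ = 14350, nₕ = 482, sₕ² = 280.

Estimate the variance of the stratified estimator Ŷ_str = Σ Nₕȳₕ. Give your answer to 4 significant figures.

Var(Ŷ_str) = Σₕ Nₕ²(1 − fₕ)sₕ²/nₕ.
D: 12439²·(1 − 1357/12439)·178.7/1357 = 1.8152996 × 10^7.
E: 14350²·(1 − 482/14350)·280/482 = 1.1560503 × 10^8.
Sum = 1.3375803 × 10^8.

1.338 × 10^8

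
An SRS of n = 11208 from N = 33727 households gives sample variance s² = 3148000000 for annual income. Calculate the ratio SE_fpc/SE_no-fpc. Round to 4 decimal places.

0.8171

f = n/N = 11208/33727 = 0.33231536.
SE_no-fpc = √(s²/n) = 529.97246; SE_fpc = √((1−f)s²/n) = 433.05095.
Ratio = √(1−f) = 0.81711972.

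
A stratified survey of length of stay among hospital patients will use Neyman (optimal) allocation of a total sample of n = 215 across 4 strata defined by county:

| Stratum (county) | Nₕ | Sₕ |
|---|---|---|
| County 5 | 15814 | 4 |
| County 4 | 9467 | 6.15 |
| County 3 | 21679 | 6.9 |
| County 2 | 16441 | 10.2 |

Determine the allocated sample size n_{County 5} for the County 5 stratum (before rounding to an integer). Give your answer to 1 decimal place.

Neyman allocation: nₕ = n·NₕSₕ / Σⱼ NⱼSⱼ.
Σ NⱼSⱼ = 15814·4 + 9467·6.15 + 21679·6.9 + 16441·10.2 = 438761.35.
n_{County 5} = 215·15814·4 / 438761.35 = 31.0.

31.0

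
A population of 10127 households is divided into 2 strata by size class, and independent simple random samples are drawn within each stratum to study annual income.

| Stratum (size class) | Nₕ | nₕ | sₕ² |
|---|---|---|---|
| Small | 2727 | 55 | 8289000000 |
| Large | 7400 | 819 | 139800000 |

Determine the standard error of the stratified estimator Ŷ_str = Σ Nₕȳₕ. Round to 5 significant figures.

Var(Ŷ_str) = Σₕ Nₕ²(1 − fₕ)sₕ²/nₕ.
Small: 2727²·(1 − 55/2727)·8289000000/55 = 1.0981484 × 10^15.
Large: 7400²·(1 − 819/7400)·139800000/819 = 8.3127914 × 10^12.
Sum = 1.1064612 × 10^15.
SE = √(1.1064612 × 10^15) = 3.3264 × 10^7.

3.3264 × 10^7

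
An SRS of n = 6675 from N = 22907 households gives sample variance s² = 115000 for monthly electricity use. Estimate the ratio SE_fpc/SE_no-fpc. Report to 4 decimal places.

0.8418

f = n/N = 6675/22907 = 0.29139564.
SE_no-fpc = √(s²/n) = 4.1507185; SE_fpc = √((1−f)s²/n) = 3.4940185.
Ratio = √(1−f) = 0.84178641.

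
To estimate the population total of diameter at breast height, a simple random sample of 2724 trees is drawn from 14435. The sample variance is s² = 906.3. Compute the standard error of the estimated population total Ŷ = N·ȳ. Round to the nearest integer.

7500

Var(Ŷ) = N²·Var(ȳ) = N²·(1 − n/N)·s²/n.
f = 2724/14435 = 0.18870800; Var(ȳ) = 0.81129200·906.3/2724 = 0.26992435.
Var(Ŷ) = 14435² · 0.26992435 = 5.6243928 × 10^7.
SE(Ŷ) = √(5.6243928 × 10^7) = 7500.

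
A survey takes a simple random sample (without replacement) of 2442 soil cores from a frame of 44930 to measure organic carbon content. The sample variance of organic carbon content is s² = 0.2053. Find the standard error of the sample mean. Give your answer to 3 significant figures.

0.00892

Under SRS without replacement, Var(ȳ) = (1 − f)·s²/n with f = n/N = 2442/44930 = 0.05435121.
Var(ȳ) = (1 − 0.05435121)·0.2053/2442 = 0.94564879·8.4070434 × 10^-5 = 7.9501104 × 10^-5.
SE(ȳ) = √(7.9501104 × 10^-5) = 0.00892.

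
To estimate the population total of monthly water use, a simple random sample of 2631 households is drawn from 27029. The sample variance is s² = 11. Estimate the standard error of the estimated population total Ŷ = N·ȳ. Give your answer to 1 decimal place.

Var(Ŷ) = N²·Var(ȳ) = N²·(1 − n/N)·s²/n.
f = 2631/27029 = 0.09733989; Var(ȳ) = 0.90266011·11/2631 = 0.0037739495.
Var(Ŷ) = 27029² · 0.0037739495 = 2.7571224 × 10^6.
SE(Ŷ) = √(2.7571224 × 10^6) = 1660.5.

1660.5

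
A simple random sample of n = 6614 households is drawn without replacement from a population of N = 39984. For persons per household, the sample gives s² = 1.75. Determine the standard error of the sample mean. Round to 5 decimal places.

0.01486

Under SRS without replacement, Var(ȳ) = (1 − f)·s²/n with f = n/N = 6614/39984 = 0.16541617.
Var(ȳ) = (1 − 0.16541617)·1.75/6614 = 0.83458383·2.6459026 × 10^-4 = 2.2082276 × 10^-4.
SE(ȳ) = √(2.2082276 × 10^-4) = 0.01486.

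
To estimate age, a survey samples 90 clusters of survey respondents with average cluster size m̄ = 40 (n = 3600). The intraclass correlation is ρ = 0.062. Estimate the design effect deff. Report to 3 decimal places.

deff = 1 + (40 − 1)·0.062 = 1 + 2.418 = 3.418.

3.418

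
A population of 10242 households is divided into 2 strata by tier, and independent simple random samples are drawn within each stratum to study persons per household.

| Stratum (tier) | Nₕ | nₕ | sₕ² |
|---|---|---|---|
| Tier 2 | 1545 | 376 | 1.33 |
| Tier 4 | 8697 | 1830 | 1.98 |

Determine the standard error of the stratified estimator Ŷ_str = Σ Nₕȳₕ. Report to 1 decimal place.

266.5

Var(Ŷ_str) = Σₕ Nₕ²(1 − fₕ)sₕ²/nₕ.
Tier 2: 1545²·(1 − 376/1545)·1.33/376 = 6388.6161.
Tier 4: 8697²·(1 − 1830/8697)·1.98/1830 = 64617.569.
Sum = 71006.185.
SE = √(71006.185) = 266.5.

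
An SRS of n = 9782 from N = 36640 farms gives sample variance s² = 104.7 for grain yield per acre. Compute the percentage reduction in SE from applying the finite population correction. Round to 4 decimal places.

14.3832

f = n/N = 9782/36640 = 0.26697598.
SE_no-fpc = √(s²/n) = 0.10345691; SE_fpc = √((1−f)s²/n) = 0.08857652.
Ratio = √(1−f) = 0.85616822. Reduction = 100·(1 − 0.85616822) = 14.3832%.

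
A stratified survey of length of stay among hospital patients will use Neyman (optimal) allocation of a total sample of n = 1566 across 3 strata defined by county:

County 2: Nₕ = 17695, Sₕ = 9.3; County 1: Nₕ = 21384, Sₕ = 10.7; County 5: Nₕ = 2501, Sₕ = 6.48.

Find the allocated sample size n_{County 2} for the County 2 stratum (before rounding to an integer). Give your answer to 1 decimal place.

629.2

Neyman allocation: nₕ = n·NₕSₕ / Σⱼ NⱼSⱼ.
Σ NⱼSⱼ = 17695·9.3 + 21384·10.7 + 2501·6.48 = 409578.78.
n_{County 2} = 1566·17695·9.3 / 409578.78 = 629.2.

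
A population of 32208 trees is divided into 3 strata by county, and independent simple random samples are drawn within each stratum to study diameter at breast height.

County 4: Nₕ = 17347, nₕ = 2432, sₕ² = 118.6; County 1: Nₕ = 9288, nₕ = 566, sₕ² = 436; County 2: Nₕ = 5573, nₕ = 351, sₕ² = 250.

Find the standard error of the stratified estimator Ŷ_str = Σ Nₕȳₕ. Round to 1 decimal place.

9785.1

Var(Ŷ_str) = Σₕ Nₕ²(1 − fₕ)sₕ²/nₕ.
County 4: 17347²·(1 − 2432/17347)·118.6/2432 = 1.2617368 × 10^7.
County 1: 9288²·(1 − 566/9288)·436/566 = 6.2403414 × 10^7.
County 2: 5573²·(1 − 351/5573)·250/351 = 2.0728067 × 10^7.
Sum = 9.5748849 × 10^7.
SE = √(9.5748849 × 10^7) = 9785.1.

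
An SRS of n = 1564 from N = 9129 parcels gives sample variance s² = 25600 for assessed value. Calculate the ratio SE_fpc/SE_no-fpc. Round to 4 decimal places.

f = n/N = 1564/9129 = 0.17132216.
SE_no-fpc = √(s²/n) = 4.0457739; SE_fpc = √((1−f)s²/n) = 3.6829385.
Ratio = √(1−f) = 0.91031744.

0.9103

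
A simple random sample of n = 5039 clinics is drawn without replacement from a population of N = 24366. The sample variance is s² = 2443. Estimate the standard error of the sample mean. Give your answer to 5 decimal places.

0.62013

Under SRS without replacement, Var(ȳ) = (1 − f)·s²/n with f = n/N = 5039/24366 = 0.20680456.
Var(ȳ) = (1 − 0.20680456)·2443/5039 = 0.79319544·0.48481842 = 0.38455576.
SE(ȳ) = √(0.38455576) = 0.62013.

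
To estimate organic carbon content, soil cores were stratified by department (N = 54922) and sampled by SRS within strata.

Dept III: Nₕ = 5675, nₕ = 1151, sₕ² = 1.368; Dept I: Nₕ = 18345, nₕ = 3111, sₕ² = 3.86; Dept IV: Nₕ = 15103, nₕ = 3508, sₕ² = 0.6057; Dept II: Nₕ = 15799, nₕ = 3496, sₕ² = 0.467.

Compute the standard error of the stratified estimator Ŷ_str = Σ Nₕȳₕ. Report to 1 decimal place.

Var(Ŷ_str) = Σₕ Nₕ²(1 − fₕ)sₕ²/nₕ.
Dept III: 5675²·(1 − 1151/5675)·1.368/1151 = 30514.007.
Dept I: 18345²·(1 − 3111/18345)·3.86/3111 = 346751.99.
Dept IV: 15103²·(1 − 3508/15103)·0.6057/3508 = 30236.531.
Dept II: 15799²·(1 − 3496/15799)·0.467/3496 = 25964.866.
Sum = 433467.39.
SE = √(433467.39) = 658.4.

658.4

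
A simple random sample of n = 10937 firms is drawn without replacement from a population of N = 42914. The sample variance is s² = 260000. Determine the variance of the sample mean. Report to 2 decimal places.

17.71

Under SRS without replacement, Var(ȳ) = (1 − f)·s²/n with f = n/N = 10937/42914 = 0.25485855.
Var(ȳ) = (1 − 0.25485855)·260000/10937 = 0.74514145·23.772515 = 17.713886.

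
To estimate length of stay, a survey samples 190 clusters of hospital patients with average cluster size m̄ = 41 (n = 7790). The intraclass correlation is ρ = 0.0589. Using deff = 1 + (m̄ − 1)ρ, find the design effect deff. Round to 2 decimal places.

deff = 1 + (41 − 1)·0.0589 = 1 + 2.356 = 3.356.

3.36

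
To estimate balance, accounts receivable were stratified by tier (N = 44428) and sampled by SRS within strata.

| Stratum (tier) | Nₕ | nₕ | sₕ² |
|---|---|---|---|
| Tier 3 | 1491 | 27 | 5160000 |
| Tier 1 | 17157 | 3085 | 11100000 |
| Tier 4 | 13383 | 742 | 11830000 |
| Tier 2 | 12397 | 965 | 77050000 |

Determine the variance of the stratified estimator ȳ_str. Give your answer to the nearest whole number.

7751

Var(ȳ_str) = Σₕ Wₕ²(1 − fₕ)sₕ²/nₕ with Wₕ = Nₕ/N, N = 44428.
Tier 3: Wₕ = 0.03355992; term = 0.03355992²·(1 − 0.01810865)·5160000/27 = 211.34459.
Tier 1: Wₕ = 0.38617538; term = 0.38617538²·(1 − 0.17980999)·11100000/3085 = 440.10009.
Tier 4: Wₕ = 0.30122895; term = 0.30122895²·(1 − 0.05544347)·11830000/742 = 1366.4767.
Tier 2: Wₕ = 0.27903574; term = 0.27903574²·(1 − 0.07784141)·77050000/965 = 5732.8506.
Sum = 7750.772.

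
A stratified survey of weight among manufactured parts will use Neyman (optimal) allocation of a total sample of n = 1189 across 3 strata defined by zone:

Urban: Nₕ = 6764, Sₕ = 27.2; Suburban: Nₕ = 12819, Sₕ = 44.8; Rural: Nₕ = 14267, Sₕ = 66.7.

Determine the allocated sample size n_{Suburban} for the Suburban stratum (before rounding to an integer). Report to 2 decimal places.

399.34

Neyman allocation: nₕ = n·NₕSₕ / Σⱼ NⱼSⱼ.
Σ NⱼSⱼ = 6764·27.2 + 12819·44.8 + 14267·66.7 = 1.7098809 × 10^6.
n_{Suburban} = 1189·12819·44.8 / (1.7098809 × 10^6) = 399.34.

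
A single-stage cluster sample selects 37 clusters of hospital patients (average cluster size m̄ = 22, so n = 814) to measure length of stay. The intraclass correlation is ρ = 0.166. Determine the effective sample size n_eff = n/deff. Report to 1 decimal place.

181.5

deff = 1 + (22 − 1)·0.166 = 1 + 3.486 = 4.486.
n_eff = 814 / 4.486 = 181.5.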